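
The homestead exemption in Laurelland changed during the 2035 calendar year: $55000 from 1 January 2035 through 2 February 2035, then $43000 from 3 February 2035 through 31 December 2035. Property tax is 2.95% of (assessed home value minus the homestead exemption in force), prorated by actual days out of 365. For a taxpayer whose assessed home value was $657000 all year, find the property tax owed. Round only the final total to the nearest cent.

1 January – 2 February 2035: 33 days, exemption $55000 → ($657000 − $55000) × 2.95% × 33/365 = $1605.6082
3 February – 31 December 2035: 332 days, exemption $43000 → ($657000 − $43000) × 2.95% × 332/365 = $16475.3863
Total = $18080.9945

$18080.99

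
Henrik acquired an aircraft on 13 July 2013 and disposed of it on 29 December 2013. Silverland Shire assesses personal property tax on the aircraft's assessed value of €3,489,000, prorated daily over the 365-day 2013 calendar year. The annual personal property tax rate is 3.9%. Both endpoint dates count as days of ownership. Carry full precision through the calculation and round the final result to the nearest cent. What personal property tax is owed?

€63,375.53

Days held (13 July – 29 December 2013): 170 out of 365
Tax = €3,489,000 × 3.9% × 170/365 = €63,375.5342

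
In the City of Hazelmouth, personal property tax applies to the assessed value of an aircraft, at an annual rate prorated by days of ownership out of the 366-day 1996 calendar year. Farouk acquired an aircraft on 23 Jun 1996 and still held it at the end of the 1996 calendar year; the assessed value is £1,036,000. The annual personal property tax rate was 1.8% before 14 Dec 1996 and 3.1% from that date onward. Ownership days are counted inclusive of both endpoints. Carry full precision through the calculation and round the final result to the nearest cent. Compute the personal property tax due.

23 Jun – 13 Dec 1996: 174 days at 1.8% → £1,036,000 × 1.8% × 174/366 = £8,865.4426
14 Dec – 31 Dec 1996: 18 days at 3.1% → £1,036,000 × 3.1% × 18/366 = £1,579.4754
Total = £10,444.9180

£10,444.92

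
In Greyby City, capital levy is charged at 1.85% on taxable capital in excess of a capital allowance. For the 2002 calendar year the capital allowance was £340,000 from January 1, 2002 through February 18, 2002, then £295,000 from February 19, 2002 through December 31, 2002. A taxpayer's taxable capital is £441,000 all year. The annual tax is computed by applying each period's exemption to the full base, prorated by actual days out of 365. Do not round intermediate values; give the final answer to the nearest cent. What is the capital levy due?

£2,589.24

January 1 – February 18, 2002: 49 days, exemption £340,000 → (£441,000 − £340,000) × 1.85% × 49/365 = £250.8397
February 19 – December 31, 2002: 316 days, exemption £295,000 → (£441,000 − £295,000) × 1.85% × 316/365 = £2,338.4000
Total = £2,589.2397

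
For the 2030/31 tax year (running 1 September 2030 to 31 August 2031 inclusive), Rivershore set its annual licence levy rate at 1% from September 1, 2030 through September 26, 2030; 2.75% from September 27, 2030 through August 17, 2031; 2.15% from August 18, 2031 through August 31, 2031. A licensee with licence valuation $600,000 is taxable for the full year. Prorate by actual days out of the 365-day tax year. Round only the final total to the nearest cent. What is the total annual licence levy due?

$15,613.97

September 1 – September 26, 2030: 26 days at 1% → $600,000 × 1% × 26/365 = $427.3973
September 27, 2030 – August 17, 2031: 325 days at 2.75% → $600,000 × 2.75% × 325/365 = $14,691.7808
August 18 – August 31, 2031: 14 days at 2.15% → $600,000 × 2.15% × 14/365 = $494.7945
Total = $15,613.9726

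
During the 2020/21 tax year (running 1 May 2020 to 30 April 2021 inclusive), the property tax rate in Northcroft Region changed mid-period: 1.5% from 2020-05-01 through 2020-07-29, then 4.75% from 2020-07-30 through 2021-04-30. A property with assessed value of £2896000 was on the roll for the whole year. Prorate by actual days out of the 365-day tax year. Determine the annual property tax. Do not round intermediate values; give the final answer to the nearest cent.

2020-05-01 to 2020-07-29: 90 days at 1.5% → £2896000 × 1.5% × 90/365 = £10711.2329
2020-07-30 to 2021-04-30: 275 days at 4.75% → £2896000 × 4.75% × 275/365 = £103641.0959
Total = £114352.3288

£114352.33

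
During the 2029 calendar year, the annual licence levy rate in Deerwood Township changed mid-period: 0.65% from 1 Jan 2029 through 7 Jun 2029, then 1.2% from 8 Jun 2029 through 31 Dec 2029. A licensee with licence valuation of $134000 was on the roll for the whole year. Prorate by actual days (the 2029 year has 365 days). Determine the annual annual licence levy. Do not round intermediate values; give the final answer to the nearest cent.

1 Jan – 7 Jun 2029: 158 days at 0.65% → $134000 × 0.65% × 158/365 = $377.0356
8 Jun – 31 Dec 2029: 207 days at 1.2% → $134000 × 1.2% × 207/365 = $911.9342
Total = $1288.9699

$1288.97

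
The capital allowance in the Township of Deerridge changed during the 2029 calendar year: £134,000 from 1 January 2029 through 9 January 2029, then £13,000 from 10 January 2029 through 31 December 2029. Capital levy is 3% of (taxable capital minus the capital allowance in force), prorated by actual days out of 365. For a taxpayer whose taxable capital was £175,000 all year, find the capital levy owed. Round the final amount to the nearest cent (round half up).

£4,770.49

1 January – 9 January 2029: 9 days, exemption £134,000 → (£175,000 − £134,000) × 3% × 9/365 = £30.3288
10 January – 31 December 2029: 356 days, exemption £13,000 → (£175,000 − £13,000) × 3% × 356/365 = £4,740.1644
Total = £4,770.4932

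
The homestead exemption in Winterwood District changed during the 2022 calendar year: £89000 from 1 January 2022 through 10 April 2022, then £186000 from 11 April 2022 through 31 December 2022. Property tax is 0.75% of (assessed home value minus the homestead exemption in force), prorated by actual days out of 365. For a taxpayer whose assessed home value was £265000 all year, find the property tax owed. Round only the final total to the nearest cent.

1 January – 10 April 2022: 100 days, exemption £89000 → (£265000 − £89000) × 0.75% × 100/365 = £361.6438
11 April – 31 December 2022: 265 days, exemption £186000 → (£265000 − £186000) × 0.75% × 265/365 = £430.1712
Total = £791.8151

£791.82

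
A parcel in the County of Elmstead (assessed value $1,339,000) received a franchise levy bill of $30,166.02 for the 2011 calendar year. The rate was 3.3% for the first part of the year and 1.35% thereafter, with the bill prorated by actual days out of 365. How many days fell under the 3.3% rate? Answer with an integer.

169 days

Let d = days at the first rate; then 365 − d days at the second rate.
$1,339,000 × [3.3%·d + 1.35%·(365−d)] / 365 = $30,166.02
Solving gives d = 169, so the new rate took effect on 19 June 2011.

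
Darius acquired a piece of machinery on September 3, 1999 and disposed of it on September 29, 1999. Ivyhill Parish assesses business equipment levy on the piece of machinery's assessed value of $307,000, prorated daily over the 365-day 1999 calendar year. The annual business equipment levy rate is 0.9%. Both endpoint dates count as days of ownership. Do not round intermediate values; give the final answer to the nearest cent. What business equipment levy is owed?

$204.39

Days held (September 3 – September 29, 1999): 27 out of 365
Tax = $307,000 × 0.9% × 27/365 = $204.3863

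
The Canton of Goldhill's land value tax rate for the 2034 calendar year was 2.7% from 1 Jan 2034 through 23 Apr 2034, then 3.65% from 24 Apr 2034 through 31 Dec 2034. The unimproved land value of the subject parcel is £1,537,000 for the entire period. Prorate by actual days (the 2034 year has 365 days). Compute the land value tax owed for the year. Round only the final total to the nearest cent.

1 Jan – 23 Apr 2034: 113 days at 2.7% → £1,537,000 × 2.7% × 113/365 = £12,847.6356
24 Apr – 31 Dec 2034: 252 days at 3.65% → £1,537,000 × 3.65% × 252/365 = £38,732.4000
Total = £51,580.0356

£51,580.04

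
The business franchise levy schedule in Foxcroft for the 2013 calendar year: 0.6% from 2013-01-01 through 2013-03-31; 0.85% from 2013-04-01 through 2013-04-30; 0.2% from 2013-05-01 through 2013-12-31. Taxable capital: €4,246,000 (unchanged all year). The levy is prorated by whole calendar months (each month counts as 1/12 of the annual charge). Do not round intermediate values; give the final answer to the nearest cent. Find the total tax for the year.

€15,037.92

2013-01-01 to 2013-03-31: 3 months at 0.6% → €4,246,000 × 0.6% × 3/12 = €6,369.0000
2013-04-01 to 2013-04-30: 1 month at 0.85% → €4,246,000 × 0.85% × 1/12 = €3,007.5833
2013-05-01 to 2013-12-31: 8 months at 0.2% → €4,246,000 × 0.2% × 8/12 = €5,661.3333
Total = €15,037.9167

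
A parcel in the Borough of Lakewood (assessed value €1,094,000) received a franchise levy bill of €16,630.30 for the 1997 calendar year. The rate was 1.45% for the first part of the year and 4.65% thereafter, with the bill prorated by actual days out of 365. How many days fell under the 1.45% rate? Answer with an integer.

Let d = days at the first rate; then 365 − d days at the second rate.
€1,094,000 × [1.45%·d + 4.65%·(365−d)] / 365 = €16,630.30
Solving gives d = 357, so the new rate took effect on December 24, 1997.

357 days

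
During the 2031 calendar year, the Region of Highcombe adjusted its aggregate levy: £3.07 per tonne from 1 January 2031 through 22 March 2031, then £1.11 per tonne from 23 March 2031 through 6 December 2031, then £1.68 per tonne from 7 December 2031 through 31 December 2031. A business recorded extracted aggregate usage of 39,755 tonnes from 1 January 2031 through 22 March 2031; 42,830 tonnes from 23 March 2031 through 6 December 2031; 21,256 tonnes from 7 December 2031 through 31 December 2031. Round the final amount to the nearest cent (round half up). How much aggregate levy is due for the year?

£205,299.23

1 January – 22 March 2031: 39,755 tonnes at £3.07/tonne → £122,047.85
23 March – 6 December 2031: 42,830 tonnes at £1.11/tonne → £47,541.30
7 December – 31 December 2031: 21,256 tonnes at £1.68/tonne → £35,710.08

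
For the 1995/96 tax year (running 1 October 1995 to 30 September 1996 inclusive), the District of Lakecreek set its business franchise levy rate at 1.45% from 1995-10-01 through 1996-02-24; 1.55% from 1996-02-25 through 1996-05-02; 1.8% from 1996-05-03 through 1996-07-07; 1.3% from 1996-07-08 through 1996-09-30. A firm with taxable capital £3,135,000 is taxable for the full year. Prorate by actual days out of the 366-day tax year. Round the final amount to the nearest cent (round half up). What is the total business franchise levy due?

£46,926.50

1995-10-01 to 1996-02-24: 147 days at 1.45% → £3,135,000 × 1.45% × 147/366 = £18,257.5205
1996-02-25 to 1996-05-02: 68 days at 1.55% → £3,135,000 × 1.55% × 68/366 = £9,028.1148
1996-05-03 to 1996-07-07: 66 days at 1.8% → £3,135,000 × 1.8% × 66/366 = £10,175.9016
1996-07-08 to 1996-09-30: 85 days at 1.3% → £3,135,000 × 1.3% × 85/366 = £9,464.9590
Total = £46,926.4959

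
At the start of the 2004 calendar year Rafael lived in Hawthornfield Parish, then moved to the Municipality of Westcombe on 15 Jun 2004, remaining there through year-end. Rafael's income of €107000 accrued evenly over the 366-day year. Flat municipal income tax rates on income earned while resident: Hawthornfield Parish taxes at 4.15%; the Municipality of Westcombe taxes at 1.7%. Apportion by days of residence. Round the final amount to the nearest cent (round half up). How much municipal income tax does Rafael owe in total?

Hawthornfield Parish, 1 Jan – 14 Jun 2004: 166 days → €107000 × 4.15% × 166/366 = €2013.9973
The Municipality of Westcombe, 15 Jun – 31 Dec 2004: 200 days → €107000 × 1.7% × 200/366 = €993.9891
Total = €3007.9863

€3007.99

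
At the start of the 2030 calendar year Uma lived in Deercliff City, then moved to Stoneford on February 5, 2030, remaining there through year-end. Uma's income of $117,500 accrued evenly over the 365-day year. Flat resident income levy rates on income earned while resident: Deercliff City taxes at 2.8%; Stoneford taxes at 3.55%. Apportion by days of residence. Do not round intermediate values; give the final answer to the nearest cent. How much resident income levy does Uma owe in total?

$4,086.75

Deercliff City, January 1 – February 4, 2030: 35 days → $117,500 × 2.8% × 35/365 = $315.4795
Stoneford, February 5 – December 31, 2030: 330 days → $117,500 × 3.55% × 330/365 = $3,771.2671
Total = $4,086.7466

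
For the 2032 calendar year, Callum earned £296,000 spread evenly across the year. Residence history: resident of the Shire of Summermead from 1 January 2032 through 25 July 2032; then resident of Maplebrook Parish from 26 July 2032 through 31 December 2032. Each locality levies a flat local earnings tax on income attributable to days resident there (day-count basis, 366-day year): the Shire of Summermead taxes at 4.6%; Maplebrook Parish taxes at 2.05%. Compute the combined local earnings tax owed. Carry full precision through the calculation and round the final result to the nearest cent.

The Shire of Summermead, 1 January – 25 July 2032: 207 days → £296,000 × 4.6% × 207/366 = £7,700.8525
Maplebrook Parish, 26 July – 31 December 2032: 159 days → £296,000 × 2.05% × 159/366 = £2,636.0984
Total = £10,336.9508

£10,336.95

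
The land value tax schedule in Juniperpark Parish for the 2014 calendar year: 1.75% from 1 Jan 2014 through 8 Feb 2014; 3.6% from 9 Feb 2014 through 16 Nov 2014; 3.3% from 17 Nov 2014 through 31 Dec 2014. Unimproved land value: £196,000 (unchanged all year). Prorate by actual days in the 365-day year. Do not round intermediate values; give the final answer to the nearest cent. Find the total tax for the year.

£6,596.07

1 Jan – 8 Feb 2014: 39 days at 1.75% → £196,000 × 1.75% × 39/365 = £366.4932
9 Feb – 16 Nov 2014: 281 days at 3.6% → £196,000 × 3.6% × 281/365 = £5,432.1534
17 Nov – 31 Dec 2014: 45 days at 3.3% → £196,000 × 3.3% × 45/365 = £797.4247
Total = £6,596.0712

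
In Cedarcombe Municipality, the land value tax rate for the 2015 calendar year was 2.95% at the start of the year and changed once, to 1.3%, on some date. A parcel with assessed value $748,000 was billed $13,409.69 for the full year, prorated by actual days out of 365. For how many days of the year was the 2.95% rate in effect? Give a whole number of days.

Let d = days at the first rate; then 365 − d days at the second rate.
$748,000 × [2.95%·d + 1.3%·(365−d)] / 365 = $13,409.69
Solving gives d = 109, so the new rate took effect on 20 Apr 2015.

109 days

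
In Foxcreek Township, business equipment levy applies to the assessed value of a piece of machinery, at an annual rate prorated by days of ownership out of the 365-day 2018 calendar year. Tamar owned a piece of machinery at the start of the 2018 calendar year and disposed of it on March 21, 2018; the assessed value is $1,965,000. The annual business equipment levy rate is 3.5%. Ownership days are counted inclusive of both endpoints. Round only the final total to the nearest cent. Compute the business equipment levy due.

$15,073.97

Days held (January 1 – March 21, 2018): 80 out of 365
Tax = $1,965,000 × 3.5% × 80/365 = $15,073.9726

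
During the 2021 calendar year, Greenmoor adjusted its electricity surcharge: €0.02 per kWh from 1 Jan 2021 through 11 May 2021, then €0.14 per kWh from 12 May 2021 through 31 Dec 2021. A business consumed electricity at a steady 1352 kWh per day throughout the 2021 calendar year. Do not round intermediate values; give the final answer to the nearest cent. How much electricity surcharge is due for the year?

1 Jan – 11 May 2021: 131 days × 1352 kWh/day = 177,112 kWh at €0.02/kWh → €3,542.24
12 May – 31 Dec 2021: 234 days × 1352 kWh/day = 316,368 kWh at €0.14/kWh → €44,291.52

€47,833.76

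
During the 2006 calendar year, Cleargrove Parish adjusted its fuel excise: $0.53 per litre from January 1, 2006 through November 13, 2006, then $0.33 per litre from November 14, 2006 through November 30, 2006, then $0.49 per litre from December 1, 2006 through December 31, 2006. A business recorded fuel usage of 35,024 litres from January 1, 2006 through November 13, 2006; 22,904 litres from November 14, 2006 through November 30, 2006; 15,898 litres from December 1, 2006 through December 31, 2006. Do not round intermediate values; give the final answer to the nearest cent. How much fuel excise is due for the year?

January 1 – November 13, 2006: 35,024 litres at $0.53/litre → $18,562.72
November 14 – November 30, 2006: 22,904 litres at $0.33/litre → $7,558.32
December 1 – December 31, 2006: 15,898 litres at $0.49/litre → $7,790.02

$33,911.06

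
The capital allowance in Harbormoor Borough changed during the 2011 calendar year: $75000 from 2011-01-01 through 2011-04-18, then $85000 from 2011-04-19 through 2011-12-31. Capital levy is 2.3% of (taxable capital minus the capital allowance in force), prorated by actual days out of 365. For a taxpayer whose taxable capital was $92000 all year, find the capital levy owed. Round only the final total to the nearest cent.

$229.05

2011-01-01 to 2011-04-18: 108 days, exemption $75000 → ($92000 − $75000) × 2.3% × 108/365 = $115.6932
2011-04-19 to 2011-12-31: 257 days, exemption $85000 → ($92000 − $85000) × 2.3% × 257/365 = $113.3616
Total = $229.0548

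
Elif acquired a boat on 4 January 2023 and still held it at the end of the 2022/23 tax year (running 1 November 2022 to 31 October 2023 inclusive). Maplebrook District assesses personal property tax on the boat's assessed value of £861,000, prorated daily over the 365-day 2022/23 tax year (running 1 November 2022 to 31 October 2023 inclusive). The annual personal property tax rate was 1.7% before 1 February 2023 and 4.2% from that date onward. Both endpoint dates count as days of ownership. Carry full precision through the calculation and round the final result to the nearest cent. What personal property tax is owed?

4 January – 31 January 2023: 28 days at 1.7% → £861,000 × 1.7% × 28/365 = £1,122.8384
1 February – 31 October 2023: 273 days at 4.2% → £861,000 × 4.2% × 273/365 = £27,047.1945
Total = £28,170.0329

£28,170.03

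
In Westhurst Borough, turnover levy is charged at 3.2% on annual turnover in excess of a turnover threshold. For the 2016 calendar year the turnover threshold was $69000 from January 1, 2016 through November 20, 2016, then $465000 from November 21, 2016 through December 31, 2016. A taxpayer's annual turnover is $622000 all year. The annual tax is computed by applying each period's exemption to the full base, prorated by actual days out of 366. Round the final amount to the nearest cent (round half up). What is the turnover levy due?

$16276.46

January 1 – November 20, 2016: 325 days, exemption $69000 → ($622000 − $69000) × 3.2% × 325/366 = $15713.6612
November 21 – December 31, 2016: 41 days, exemption $465000 → ($622000 − $465000) × 3.2% × 41/366 = $562.7978
Total = $16276.4590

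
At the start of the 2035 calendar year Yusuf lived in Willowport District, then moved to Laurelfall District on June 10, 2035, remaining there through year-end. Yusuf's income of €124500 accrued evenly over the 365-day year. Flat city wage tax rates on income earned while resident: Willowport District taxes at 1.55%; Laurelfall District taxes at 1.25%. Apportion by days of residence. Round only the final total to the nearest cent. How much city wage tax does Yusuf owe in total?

€1719.98

Willowport District, January 1 – June 9, 2035: 160 days → €124500 × 1.55% × 160/365 = €845.9178
Laurelfall District, June 10 – December 31, 2035: 205 days → €124500 × 1.25% × 205/365 = €874.0582
Total = €1719.9760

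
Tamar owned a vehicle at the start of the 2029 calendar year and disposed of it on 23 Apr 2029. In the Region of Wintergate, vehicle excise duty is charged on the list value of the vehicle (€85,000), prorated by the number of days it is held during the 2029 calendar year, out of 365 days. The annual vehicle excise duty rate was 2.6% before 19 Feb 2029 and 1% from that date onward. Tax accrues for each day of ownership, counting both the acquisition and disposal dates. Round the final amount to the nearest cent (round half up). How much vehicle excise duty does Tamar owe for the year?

1 Jan – 18 Feb 2029: 49 days at 2.6% → €85,000 × 2.6% × 49/365 = €296.6849
19 Feb – 23 Apr 2029: 64 days at 1% → €85,000 × 1% × 64/365 = €149.0411
Total = €445.7260

€445.73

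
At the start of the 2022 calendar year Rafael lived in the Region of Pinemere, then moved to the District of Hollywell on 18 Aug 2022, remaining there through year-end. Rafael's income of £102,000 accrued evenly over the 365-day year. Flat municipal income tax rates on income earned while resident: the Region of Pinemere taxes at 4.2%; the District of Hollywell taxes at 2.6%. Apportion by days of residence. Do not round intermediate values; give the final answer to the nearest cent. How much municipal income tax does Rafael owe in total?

£3,675.91

The Region of Pinemere, 1 Jan – 17 Aug 2022: 229 days → £102,000 × 4.2% × 229/365 = £2,687.7699
The District of Hollywell, 18 Aug – 31 Dec 2022: 136 days → £102,000 × 2.6% × 136/365 = £988.1425
Total = £3,675.9123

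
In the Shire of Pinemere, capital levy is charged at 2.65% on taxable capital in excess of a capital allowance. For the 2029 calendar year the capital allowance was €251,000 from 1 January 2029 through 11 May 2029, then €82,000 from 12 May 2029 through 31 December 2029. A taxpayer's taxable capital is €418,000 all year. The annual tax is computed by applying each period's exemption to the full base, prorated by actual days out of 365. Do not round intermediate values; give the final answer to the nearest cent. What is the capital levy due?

€7,296.65

1 January – 11 May 2029: 131 days, exemption €251,000 → (€418,000 − €251,000) × 2.65% × 131/365 = €1,588.3301
12 May – 31 December 2029: 234 days, exemption €82,000 → (€418,000 − €82,000) × 2.65% × 234/365 = €5,708.3178
Total = €7,296.6479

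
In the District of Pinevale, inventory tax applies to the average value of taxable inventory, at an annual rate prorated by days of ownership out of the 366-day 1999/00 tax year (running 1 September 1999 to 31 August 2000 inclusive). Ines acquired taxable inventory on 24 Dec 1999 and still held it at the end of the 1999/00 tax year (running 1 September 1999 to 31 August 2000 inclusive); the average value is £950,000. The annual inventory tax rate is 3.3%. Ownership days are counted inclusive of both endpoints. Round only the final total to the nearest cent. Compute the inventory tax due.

Days held (24 Dec 1999 – 31 Aug 2000): 252 out of 366
Tax = £950,000 × 3.3% × 252/366 = £21,585.2459

£21,585.25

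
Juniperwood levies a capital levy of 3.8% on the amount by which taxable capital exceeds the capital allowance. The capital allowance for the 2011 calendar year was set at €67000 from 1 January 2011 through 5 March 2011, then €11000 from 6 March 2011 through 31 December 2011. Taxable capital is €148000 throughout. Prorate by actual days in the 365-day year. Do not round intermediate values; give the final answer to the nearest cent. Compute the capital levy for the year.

1 January – 5 March 2011: 64 days, exemption €67000 → (€148000 − €67000) × 3.8% × 64/365 = €539.7041
6 March – 31 December 2011: 301 days, exemption €11000 → (€148000 − €11000) × 3.8% × 301/365 = €4293.1671
Total = €4832.8712

€4832.87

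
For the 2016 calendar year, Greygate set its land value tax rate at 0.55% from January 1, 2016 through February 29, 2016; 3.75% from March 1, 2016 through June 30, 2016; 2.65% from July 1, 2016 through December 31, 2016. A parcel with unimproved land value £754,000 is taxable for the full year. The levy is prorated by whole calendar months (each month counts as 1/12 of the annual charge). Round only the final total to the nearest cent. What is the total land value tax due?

January 1 – February 29, 2016: 2 months at 0.55% → £754,000 × 0.55% × 2/12 = £691.1667
March 1 – June 30, 2016: 4 months at 3.75% → £754,000 × 3.75% × 4/12 = £9,425.0000
July 1 – December 31, 2016: 6 months at 2.65% → £754,000 × 2.65% × 6/12 = £9,990.5000
Total = £20,106.6667

£20,106.67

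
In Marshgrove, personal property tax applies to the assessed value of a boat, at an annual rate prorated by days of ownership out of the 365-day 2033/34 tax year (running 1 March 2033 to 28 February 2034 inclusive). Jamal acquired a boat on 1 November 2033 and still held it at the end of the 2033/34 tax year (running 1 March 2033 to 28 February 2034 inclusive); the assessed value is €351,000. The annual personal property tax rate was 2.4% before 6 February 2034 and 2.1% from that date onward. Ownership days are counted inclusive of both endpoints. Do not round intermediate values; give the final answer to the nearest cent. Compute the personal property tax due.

€2,703.18

1 November 2033 – 5 February 2034: 97 days at 2.4% → €351,000 × 2.4% × 97/365 = €2,238.7068
6 February – 28 February 2034: 23 days at 2.1% → €351,000 × 2.1% × 23/365 = €464.4740
Total = €2,703.1808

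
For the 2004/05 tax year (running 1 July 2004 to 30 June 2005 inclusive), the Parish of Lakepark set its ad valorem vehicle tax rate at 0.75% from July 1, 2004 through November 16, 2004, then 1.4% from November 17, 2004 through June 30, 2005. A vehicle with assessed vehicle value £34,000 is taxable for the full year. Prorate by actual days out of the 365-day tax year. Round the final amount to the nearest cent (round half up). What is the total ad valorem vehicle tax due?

£391.84

July 1 – November 16, 2004: 139 days at 0.75% → £34,000 × 0.75% × 139/365 = £97.1096
November 17, 2004 – June 30, 2005: 226 days at 1.4% → £34,000 × 1.4% × 226/365 = £294.7288
Total = £391.8384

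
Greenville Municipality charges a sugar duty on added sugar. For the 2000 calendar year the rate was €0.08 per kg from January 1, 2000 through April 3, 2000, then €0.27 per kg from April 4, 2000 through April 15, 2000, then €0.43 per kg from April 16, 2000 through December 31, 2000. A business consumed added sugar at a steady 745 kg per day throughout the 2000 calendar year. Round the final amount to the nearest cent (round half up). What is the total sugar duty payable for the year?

January 1 – April 3, 2000: 94 days × 745 kg/day = 70,030 kg at €0.08/kg → €5,602.40
April 4 – April 15, 2000: 12 days × 745 kg/day = 8,940 kg at €0.27/kg → €2,413.80
April 16 – December 31, 2000: 260 days × 745 kg/day = 193,700 kg at €0.43/kg → €83,291.00

€91,307.20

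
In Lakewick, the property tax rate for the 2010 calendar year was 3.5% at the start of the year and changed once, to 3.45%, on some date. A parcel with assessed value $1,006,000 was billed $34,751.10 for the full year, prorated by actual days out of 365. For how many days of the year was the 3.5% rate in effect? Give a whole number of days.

32 days

Let d = days at the first rate; then 365 − d days at the second rate.
$1,006,000 × [3.5%·d + 3.45%·(365−d)] / 365 = $34,751.10
Solving gives d = 32, so the new rate took effect on 2 Feb 2010.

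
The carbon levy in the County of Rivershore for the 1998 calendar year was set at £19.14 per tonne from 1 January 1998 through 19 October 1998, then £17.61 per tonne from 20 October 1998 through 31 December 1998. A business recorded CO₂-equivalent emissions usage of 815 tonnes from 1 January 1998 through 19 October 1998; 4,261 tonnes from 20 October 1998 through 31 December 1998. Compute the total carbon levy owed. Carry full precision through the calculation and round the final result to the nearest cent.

£90,635.31

1 January – 19 October 1998: 815 tonnes at £19.14/tonne → £15,599.10
20 October – 31 December 1998: 4,261 tonnes at £17.61/tonne → £75,036.21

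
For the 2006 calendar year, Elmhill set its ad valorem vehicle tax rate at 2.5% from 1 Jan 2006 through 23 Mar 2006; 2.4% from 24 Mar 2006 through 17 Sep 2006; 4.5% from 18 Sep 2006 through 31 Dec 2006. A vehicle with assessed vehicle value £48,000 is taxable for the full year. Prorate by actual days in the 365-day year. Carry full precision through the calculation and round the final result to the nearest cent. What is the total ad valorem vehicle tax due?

£1,452.76

1 Jan – 23 Mar 2006: 82 days at 2.5% → £48,000 × 2.5% × 82/365 = £269.5890
24 Mar – 17 Sep 2006: 178 days at 2.4% → £48,000 × 2.4% × 178/365 = £561.7973
18 Sep – 31 Dec 2006: 105 days at 4.5% → £48,000 × 4.5% × 105/365 = £621.3699
Total = £1,452.7562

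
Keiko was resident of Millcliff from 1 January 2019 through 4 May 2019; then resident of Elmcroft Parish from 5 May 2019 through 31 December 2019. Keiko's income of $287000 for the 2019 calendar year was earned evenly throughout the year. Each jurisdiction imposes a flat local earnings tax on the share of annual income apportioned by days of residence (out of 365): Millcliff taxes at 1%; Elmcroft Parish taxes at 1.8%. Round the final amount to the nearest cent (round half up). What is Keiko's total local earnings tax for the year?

Millcliff, 1 January – 4 May 2019: 124 days → $287000 × 1% × 124/365 = $975.0137
Elmcroft Parish, 5 May – 31 December 2019: 241 days → $287000 × 1.8% × 241/365 = $3410.9753
Total = $4385.9890

$4385.99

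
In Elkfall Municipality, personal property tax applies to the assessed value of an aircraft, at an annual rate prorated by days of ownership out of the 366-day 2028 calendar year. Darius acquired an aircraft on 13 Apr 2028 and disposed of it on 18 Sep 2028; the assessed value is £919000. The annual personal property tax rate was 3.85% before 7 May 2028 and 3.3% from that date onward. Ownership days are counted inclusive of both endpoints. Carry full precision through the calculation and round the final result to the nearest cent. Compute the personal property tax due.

13 Apr – 6 May 2028: 24 days at 3.85% → £919000 × 3.85% × 24/366 = £2320.0984
7 May – 18 Sep 2028: 135 days at 3.3% → £919000 × 3.3% × 135/366 = £11186.1885
Total = £13506.2869

£13506.29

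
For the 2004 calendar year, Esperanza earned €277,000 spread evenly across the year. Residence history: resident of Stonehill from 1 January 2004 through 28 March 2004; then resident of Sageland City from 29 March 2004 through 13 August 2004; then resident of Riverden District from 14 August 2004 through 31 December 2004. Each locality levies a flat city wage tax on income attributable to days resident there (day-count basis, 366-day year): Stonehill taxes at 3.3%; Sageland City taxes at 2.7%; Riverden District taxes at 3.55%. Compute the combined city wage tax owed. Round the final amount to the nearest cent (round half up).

Stonehill, 1 January – 28 March 2004: 88 days → €277,000 × 3.3% × 88/366 = €2,197.8361
Sageland City, 29 March – 13 August 2004: 138 days → €277,000 × 2.7% × 138/366 = €2,819.9508
Riverden District, 14 August – 31 December 2004: 140 days → €277,000 × 3.55% × 140/366 = €3,761.4481
Total = €8,779.2350

€8,779.23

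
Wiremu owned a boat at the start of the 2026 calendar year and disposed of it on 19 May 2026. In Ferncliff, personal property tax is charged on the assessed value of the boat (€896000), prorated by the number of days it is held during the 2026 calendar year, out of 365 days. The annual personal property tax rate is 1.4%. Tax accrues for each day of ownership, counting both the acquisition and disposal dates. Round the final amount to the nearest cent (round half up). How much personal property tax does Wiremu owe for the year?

Days held (1 January – 19 May 2026): 139 out of 365
Tax = €896000 × 1.4% × 139/365 = €4777.0301

€4777.03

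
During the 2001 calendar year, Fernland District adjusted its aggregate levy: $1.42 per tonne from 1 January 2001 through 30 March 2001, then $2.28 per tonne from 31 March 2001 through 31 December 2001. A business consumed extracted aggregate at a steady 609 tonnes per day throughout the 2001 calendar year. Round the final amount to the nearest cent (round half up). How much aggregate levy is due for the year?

$460196.94

1 January – 30 March 2001: 89 days × 609 tonnes/day = 54,201 tonnes at $1.42/tonne → $76965.42
31 March – 31 December 2001: 276 days × 609 tonnes/day = 168,084 tonnes at $2.28/tonne → $383231.52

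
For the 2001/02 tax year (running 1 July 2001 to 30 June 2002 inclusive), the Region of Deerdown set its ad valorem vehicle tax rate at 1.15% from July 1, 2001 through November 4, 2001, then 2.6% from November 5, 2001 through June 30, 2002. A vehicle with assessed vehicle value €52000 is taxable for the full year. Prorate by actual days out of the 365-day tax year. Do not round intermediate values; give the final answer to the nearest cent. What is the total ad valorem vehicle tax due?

€1089.65

July 1 – November 4, 2001: 127 days at 1.15% → €52000 × 1.15% × 127/365 = €208.0712
November 5, 2001 – June 30, 2002: 238 days at 2.6% → €52000 × 2.6% × 238/365 = €881.5781
Total = €1089.6493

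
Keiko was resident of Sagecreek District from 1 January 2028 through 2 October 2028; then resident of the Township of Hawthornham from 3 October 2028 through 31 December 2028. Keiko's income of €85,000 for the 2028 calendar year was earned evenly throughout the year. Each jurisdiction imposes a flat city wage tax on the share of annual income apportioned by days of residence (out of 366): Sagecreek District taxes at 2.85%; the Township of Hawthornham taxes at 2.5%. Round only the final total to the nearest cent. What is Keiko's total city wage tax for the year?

Sagecreek District, 1 January – 2 October 2028: 276 days → €85,000 × 2.85% × 276/366 = €1,826.8033
The Township of Hawthornham, 3 October – 31 December 2028: 90 days → €85,000 × 2.5% × 90/366 = €522.5410
Total = €2,349.3443

€2,349.34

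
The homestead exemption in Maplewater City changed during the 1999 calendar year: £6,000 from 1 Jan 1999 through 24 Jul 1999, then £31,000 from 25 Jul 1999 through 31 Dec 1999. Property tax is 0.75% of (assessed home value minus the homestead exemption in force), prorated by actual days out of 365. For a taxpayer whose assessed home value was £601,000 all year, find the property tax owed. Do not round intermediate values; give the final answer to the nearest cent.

£4,380.31

1 Jan – 24 Jul 1999: 205 days, exemption £6,000 → (£601,000 − £6,000) × 0.75% × 205/365 = £2,506.3356
25 Jul – 31 Dec 1999: 160 days, exemption £31,000 → (£601,000 − £31,000) × 0.75% × 160/365 = £1,873.9726
Total = £4,380.3082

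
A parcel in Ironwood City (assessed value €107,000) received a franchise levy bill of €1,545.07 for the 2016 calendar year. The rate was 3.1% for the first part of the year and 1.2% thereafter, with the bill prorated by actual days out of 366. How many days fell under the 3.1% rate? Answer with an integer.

47 days

Let d = days at the first rate; then 366 − d days at the second rate.
€107,000 × [3.1%·d + 1.2%·(366−d)] / 366 = €1,545.07
Solving gives d = 47, so the new rate took effect on 17 Feb 2016.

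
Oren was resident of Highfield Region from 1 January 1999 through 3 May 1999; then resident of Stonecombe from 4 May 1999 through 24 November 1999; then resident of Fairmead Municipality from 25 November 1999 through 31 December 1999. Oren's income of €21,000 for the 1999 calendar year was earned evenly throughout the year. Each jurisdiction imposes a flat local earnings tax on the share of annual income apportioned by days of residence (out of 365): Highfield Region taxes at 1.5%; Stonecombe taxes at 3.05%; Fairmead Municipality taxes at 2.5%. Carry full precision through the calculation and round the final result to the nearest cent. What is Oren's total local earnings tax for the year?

Highfield Region, 1 January – 3 May 1999: 123 days → €21,000 × 1.5% × 123/365 = €106.1507
Stonecombe, 4 May – 24 November 1999: 205 days → €21,000 × 3.05% × 205/365 = €359.7329
Fairmead Municipality, 25 November – 31 December 1999: 37 days → €21,000 × 2.5% × 37/365 = €53.2192
Total = €519.1027

€519.10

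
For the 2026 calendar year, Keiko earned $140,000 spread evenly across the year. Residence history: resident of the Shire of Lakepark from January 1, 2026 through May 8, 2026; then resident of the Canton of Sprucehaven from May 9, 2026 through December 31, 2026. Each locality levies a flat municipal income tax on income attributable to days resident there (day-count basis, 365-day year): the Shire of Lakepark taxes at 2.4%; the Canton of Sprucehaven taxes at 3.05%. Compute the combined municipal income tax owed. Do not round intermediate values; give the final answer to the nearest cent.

The Shire of Lakepark, January 1 – May 8, 2026: 128 days → $140,000 × 2.4% × 128/365 = $1,178.3014
The Canton of Sprucehaven, May 9 – December 31, 2026: 237 days → $140,000 × 3.05% × 237/365 = $2,772.5753
Total = $3,950.8767

$3,950.88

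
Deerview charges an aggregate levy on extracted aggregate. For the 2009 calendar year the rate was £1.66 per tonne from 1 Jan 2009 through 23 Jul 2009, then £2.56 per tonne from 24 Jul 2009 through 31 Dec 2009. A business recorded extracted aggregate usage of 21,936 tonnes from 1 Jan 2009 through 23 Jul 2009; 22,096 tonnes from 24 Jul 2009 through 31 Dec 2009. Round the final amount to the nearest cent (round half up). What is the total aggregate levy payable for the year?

£92,979.52

1 Jan – 23 Jul 2009: 21,936 tonnes at £1.66/tonne → £36,413.76
24 Jul – 31 Dec 2009: 22,096 tonnes at £2.56/tonne → £56,565.76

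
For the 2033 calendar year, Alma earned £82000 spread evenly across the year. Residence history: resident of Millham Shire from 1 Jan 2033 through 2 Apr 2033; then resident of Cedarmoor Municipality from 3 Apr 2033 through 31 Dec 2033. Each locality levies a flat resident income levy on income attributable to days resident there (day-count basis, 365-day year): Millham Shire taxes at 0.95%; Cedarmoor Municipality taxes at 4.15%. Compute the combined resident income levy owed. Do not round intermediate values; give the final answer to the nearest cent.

Millham Shire, 1 Jan – 2 Apr 2033: 92 days → £82000 × 0.95% × 92/365 = £196.3507
Cedarmoor Municipality, 3 Apr – 31 Dec 2033: 273 days → £82000 × 4.15% × 273/365 = £2545.2575
Total = £2741.6082

£2741.61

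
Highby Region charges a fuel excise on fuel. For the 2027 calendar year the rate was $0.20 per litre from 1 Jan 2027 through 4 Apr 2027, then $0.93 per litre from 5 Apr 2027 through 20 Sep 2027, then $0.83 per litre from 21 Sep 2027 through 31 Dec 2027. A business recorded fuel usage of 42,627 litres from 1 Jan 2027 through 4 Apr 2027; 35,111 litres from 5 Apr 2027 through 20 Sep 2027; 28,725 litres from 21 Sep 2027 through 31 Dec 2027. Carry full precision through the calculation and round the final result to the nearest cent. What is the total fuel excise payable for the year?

$65,020.38

1 Jan – 4 Apr 2027: 42,627 litres at $0.20/litre → $8,525.40
5 Apr – 20 Sep 2027: 35,111 litres at $0.93/litre → $32,653.23
21 Sep – 31 Dec 2027: 28,725 litres at $0.83/litre → $23,841.75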